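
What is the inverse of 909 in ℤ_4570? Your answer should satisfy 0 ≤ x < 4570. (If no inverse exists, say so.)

2559

Run Euclid on (4570, 909):
4570 = 5×909 + 25
909 = 36×25 + 9
25 = 2×9 + 7
9 = 1×7 + 2
7 = 3×2 + 1
2 = 2×1 + 0
The gcd is 1. Working backward:
1 = 7 − 3·2
1 = −3·9 + 4·7
1 = 4·25 − 11·9
1 = −11·909 + 400·25
1 = 400·4570 − 2011·909
So 909·(-2011) ≡ 1 (mod 4570), and -2011 ≡ 2559 (mod 4570).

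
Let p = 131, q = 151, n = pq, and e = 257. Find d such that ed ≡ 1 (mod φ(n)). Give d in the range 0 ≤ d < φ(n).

18893

φ(n) = (p−1)(q−1) = 130·150 = 19500.
Need d with 257·d ≡ 1 (mod 19500). Apply the extended Euclidean algorithm:
19500 = 75*257 + 225
257 = 1*225 + 32
225 = 7*32 + 1
32 = 32*1 + 0
Back-substitute:
1 = 225 − 7·32
1 = −7·257 + 8·225
1 = 8·19500 − 607·257
So 257·(-607) ≡ 1 (mod 19500), hence d ≡ -607 ≡ 18893 (mod 19500).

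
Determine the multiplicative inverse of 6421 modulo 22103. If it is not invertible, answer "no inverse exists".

Run Euclid on (22103, 6421):
22103 = 3·6421 + 2840
6421 = 2·2840 + 741
2840 = 3·741 + 617
741 = 1·617 + 124
617 = 4·124 + 121
124 = 1·121 + 3
121 = 40·3 + 1
3 = 3·1 + 0
gcd = 1, so the inverse exists. Back-substitute:
1 = 121 − 40·3
1 = −40·124 + 41·121
1 = 41·617 − 204·124
1 = −204·741 + 245·617
1 = 245·2840 − 939·741
1 = −939·6421 + 2123·2840
1 = 2123·22103 − 7308·6421
Thus 6421·(-7308) ≡ 1 (mod 22103); reducing, -7308 mod 22103 = 14795.

14795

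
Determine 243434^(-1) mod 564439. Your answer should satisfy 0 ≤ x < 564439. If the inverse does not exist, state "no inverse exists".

23481

Apply the Euclidean algorithm to 564439 and 243434:
564439 = 2·243434 + 77571
243434 = 3·77571 + 10721
77571 = 7·10721 + 2524
10721 = 4·2524 + 625
2524 = 4·625 + 24
625 = 26·24 + 1
24 = 24·1 + 0
Since gcd(243434, 564439) = 1, back-substitute to write 1 as a combination:
1 = 625 − 26·24
1 = −26·2524 + 105·625
1 = 105·10721 − 446·2524
1 = −446·77571 + 3227·10721
1 = 3227·243434 − 10127·77571
1 = −10127·564439 + 23481·243434
So 243434·23481 ≡ 1 (mod 564439).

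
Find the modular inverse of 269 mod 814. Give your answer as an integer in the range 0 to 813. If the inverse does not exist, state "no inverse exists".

581

Extended Euclidean algorithm:
814 = 3*269 + 7
269 = 38*7 + 3
7 = 2*3 + 1
3 = 3*1 + 0
gcd = 1, so the inverse exists. Back-substitute:
1 = 7 − 2·3
1 = −2·269 + 77·7
1 = 77·814 − 233·269
Thus 269·(-233) ≡ 1 (mod 814); reducing, -233 mod 814 = 581.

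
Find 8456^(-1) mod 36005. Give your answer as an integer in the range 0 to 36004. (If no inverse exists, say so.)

3896

Extended Euclidean algorithm:
36005 = 4·8456 + 2181
8456 = 3·2181 + 1913
2181 = 1·1913 + 268
1913 = 7·268 + 37
268 = 7·37 + 9
37 = 4·9 + 1
9 = 9·1 + 0
gcd = 1, so the inverse exists. Back-substitute:
1 = 37 − 4·9
1 = −4·268 + 29·37
1 = 29·1913 − 207·268
1 = −207·2181 + 236·1913
1 = 236·8456 − 915·2181
1 = −915·36005 + 3896·8456
So 8456·3896 ≡ 1 (mod 36005).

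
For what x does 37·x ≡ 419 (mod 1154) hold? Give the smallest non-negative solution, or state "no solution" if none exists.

First find gcd(37, 1154):
1154 = 31×37 + 7
37 = 5×7 + 2
7 = 3×2 + 1
2 = 2×1 + 0
gcd = 1, so a unique solution mod 1154 exists.
Back-substitute for the Bézout coefficients:
1 = 7 − 3·2
1 = −3·37 + 16·7
1 = 16·1154 − 499·37
So 37·(-499) ≡ 1 (mod 1154), giving 37⁻¹ ≡ 655.
x ≡ 37⁻¹·419 ≡ 655·419 ≡ 947 (mod 1154).

947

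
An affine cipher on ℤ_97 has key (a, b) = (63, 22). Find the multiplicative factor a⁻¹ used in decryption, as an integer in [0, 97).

77

Extended Euclidean algorithm:
97 = 1×63 + 34
63 = 1×34 + 29
34 = 1×29 + 5
29 = 5×5 + 4
5 = 1×4 + 1
4 = 4×1 + 0
gcd = 1, so the inverse exists. Back-substitute:
1 = 5 − 4
1 = −29 + 6·5
1 = 6·34 − 7·29
1 = −7·63 + 13·34
1 = 13·97 − 20·63
So 63·(-20) ≡ 1 (mod 97), and -20 ≡ 77 (mod 97).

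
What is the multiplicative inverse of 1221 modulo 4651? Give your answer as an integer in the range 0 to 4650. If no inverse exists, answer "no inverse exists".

gcd(4651, 1221) by repeated division:
4651 = 3×1221 + 988
1221 = 1×988 + 233
988 = 4×233 + 56
233 = 4×56 + 9
56 = 6×9 + 2
9 = 4×2 + 1
2 = 2×1 + 0
The gcd is 1. Working backward:
1 = 9 − 4·2
1 = −4·56 + 25·9
1 = 25·233 − 104·56
1 = −104·988 + 441·233
1 = 441·1221 − 545·988
1 = −545·4651 + 2076·1221
So 1221·2076 ≡ 1 (mod 4651).

2076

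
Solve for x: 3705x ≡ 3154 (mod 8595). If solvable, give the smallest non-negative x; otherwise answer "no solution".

gcd(3705, 8595):
8595 = 2*3705 + 1185
3705 = 3*1185 + 150
1185 = 7*150 + 135
150 = 1*135 + 15
135 = 9*15 + 0
gcd = 15, but 15 ∤ 3154, so the congruence has no solution.

no solution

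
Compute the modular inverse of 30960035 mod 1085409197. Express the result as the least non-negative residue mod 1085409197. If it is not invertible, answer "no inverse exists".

Run Euclid on (1085409197, 30960035):
1085409197 = 35*30960035 + 1807972
30960035 = 17*1807972 + 224511
1807972 = 8*224511 + 11884
224511 = 18*11884 + 10599
11884 = 1*10599 + 1285
10599 = 8*1285 + 319
1285 = 4*319 + 9
319 = 35*9 + 4
9 = 2*4 + 1
4 = 4*1 + 0
gcd = 1, so the inverse exists. Back-substitute:
1 = 9 − 2·4
1 = −2·319 + 71·9
1 = 71·1285 − 286·319
1 = −286·10599 + 2359·1285
1 = 2359·11884 − 2645·10599
1 = −2645·224511 + 49969·11884
1 = 49969·1807972 − 402397·224511
1 = −402397·30960035 + 6890718·1807972
1 = 6890718·1085409197 − 241577527·30960035
So 30960035·(-241577527) ≡ 1 (mod 1085409197), and -241577527 ≡ 843831670 (mod 1085409197).

843831670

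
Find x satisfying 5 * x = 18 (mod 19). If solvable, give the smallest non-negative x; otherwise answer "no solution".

First find gcd(5, 19):
19 = 3*5 + 4
5 = 1*4 + 1
4 = 4*1 + 0
gcd = 1, so a unique solution mod 19 exists.
Back-substitute for the Bézout coefficients:
1 = 5 − 4
1 = −19 + 4·5
So 5·(4) ≡ 1 (mod 19), giving 5⁻¹ ≡ 4.
x ≡ 5⁻¹·18 ≡ 4·18 ≡ 15 (mod 19).

15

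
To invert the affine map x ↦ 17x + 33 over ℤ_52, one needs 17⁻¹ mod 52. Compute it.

49

Extended Euclidean algorithm:
52 = 3*17 + 1
17 = 17*1 + 0
The gcd is 1. Working backward:
1 = 52 − 3·17
Hence 17⁻¹ ≡ -3 ≡ 49 (mod 52).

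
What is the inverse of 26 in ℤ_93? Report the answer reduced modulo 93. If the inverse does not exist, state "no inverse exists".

68

Apply the Euclidean algorithm to 93 and 26:
93 = 3*26 + 15
26 = 1*15 + 11
15 = 1*11 + 4
11 = 2*4 + 3
4 = 1*3 + 1
3 = 3*1 + 0
The gcd is 1. Working backward:
1 = 4 − 3
1 = −11 + 3·4
1 = 3·15 − 4·11
1 = −4·26 + 7·15
1 = 7·93 − 25·26
Thus 26·(-25) ≡ 1 (mod 93); reducing, -25 mod 93 = 68.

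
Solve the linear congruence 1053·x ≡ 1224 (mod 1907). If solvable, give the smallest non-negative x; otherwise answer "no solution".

1191

First find gcd(1053, 1907):
1907 = 1·1053 + 854
1053 = 1·854 + 199
854 = 4·199 + 58
199 = 3·58 + 25
58 = 2·25 + 8
25 = 3·8 + 1
8 = 8·1 + 0
gcd = 1, so a unique solution mod 1907 exists.
Back-substitute for the Bézout coefficients:
1 = 25 − 3·8
1 = −3·58 + 7·25
1 = 7·199 − 24·58
1 = −24·854 + 103·199
1 = 103·1053 − 127·854
1 = −127·1907 + 230·1053
So 1053·(230) ≡ 1 (mod 1907), giving 1053⁻¹ ≡ 230.
x ≡ 1053⁻¹·1224 ≡ 230·1224 ≡ 1191 (mod 1907).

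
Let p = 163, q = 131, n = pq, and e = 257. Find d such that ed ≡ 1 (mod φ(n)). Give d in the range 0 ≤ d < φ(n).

φ(n) = (p−1)(q−1) = 162·130 = 21060.
Need d with 257·d ≡ 1 (mod 21060). Apply the extended Euclidean algorithm:
21060 = 81·257 + 243
257 = 1·243 + 14
243 = 17·14 + 5
14 = 2·5 + 4
5 = 1·4 + 1
4 = 4·1 + 0
Back-substitute:
1 = 5 − 4
1 = −14 + 3·5
1 = 3·243 − 52·14
1 = −52·257 + 55·243
1 = 55·21060 − 4507·257
So 257·(-4507) ≡ 1 (mod 21060), hence d ≡ -4507 ≡ 16553 (mod 21060).

16553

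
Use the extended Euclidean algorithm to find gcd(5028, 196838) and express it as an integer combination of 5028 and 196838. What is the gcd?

Apply Euclid's algorithm to 196838 and 5028:
196838 = 39×5028 + 746
5028 = 6×746 + 552
746 = 1×552 + 194
552 = 2×194 + 164
194 = 1×164 + 30
164 = 5×30 + 14
30 = 2×14 + 2
14 = 7×2 + 0
gcd(5028, 196838) = 2.
Working backward:
2 = 30 − 2·14
2 = −2·164 + 11·30
2 = 11·194 − 13·164
2 = −13·552 + 37·194
2 = 37·746 − 50·552
2 = −50·5028 + 337·746
2 = 337·196838 − 13193·5028
So 2 = (337)·196838 + (-13193)·5028.

2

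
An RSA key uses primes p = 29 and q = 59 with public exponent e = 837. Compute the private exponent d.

φ(n) = (p−1)(q−1) = 28·58 = 1624.
Need d with 837·d ≡ 1 (mod 1624). Apply the extended Euclidean algorithm:
1624 = 1×837 + 787
837 = 1×787 + 50
787 = 15×50 + 37
50 = 1×37 + 13
37 = 2×13 + 11
13 = 1×11 + 2
11 = 5×2 + 1
2 = 2×1 + 0
Back-substitute:
1 = 11 − 5·2
1 = −5·13 + 6·11
1 = 6·37 − 17·13
1 = −17·50 + 23·37
1 = 23·787 − 362·50
1 = −362·837 + 385·787
1 = 385·1624 − 747·837
So 837·(-747) ≡ 1 (mod 1624), hence d ≡ -747 ≡ 877 (mod 1624).

877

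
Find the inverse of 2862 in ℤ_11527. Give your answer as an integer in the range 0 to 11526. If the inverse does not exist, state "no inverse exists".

gcd(11527, 2862) by repeated division:
11527 = 4*2862 + 79
2862 = 36*79 + 18
79 = 4*18 + 7
18 = 2*7 + 4
7 = 1*4 + 3
4 = 1*3 + 1
3 = 3*1 + 0
gcd = 1, so the inverse exists. Back-substitute:
1 = 4 − 3
1 = −7 + 2·4
1 = 2·18 − 5·7
1 = −5·79 + 22·18
1 = 22·2862 − 797·79
1 = −797·11527 + 3210·2862
So 2862·3210 ≡ 1 (mod 11527).

3210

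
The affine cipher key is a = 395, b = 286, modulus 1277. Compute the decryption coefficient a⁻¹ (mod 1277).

Run Euclid on (1277, 395):
1277 = 3×395 + 92
395 = 4×92 + 27
92 = 3×27 + 11
27 = 2×11 + 5
11 = 2×5 + 1
5 = 5×1 + 0
The gcd is 1. Working backward:
1 = 11 − 2·5
1 = −2·27 + 5·11
1 = 5·92 − 17·27
1 = −17·395 + 73·92
1 = 73·1277 − 236·395
Thus 395·(-236) ≡ 1 (mod 1277); reducing, -236 mod 1277 = 1041.

1041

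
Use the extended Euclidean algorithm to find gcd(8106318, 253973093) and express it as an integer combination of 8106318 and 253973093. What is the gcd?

Repeated division:
253973093 = 31×8106318 + 2677235
8106318 = 3×2677235 + 74613
2677235 = 35×74613 + 65780
74613 = 1×65780 + 8833
65780 = 7×8833 + 3949
8833 = 2×3949 + 935
3949 = 4×935 + 209
935 = 4×209 + 99
209 = 2×99 + 11
99 = 9×11 + 0
gcd(8106318, 253973093) = 11.
Express as a combination:
11 = 209 − 2·99
11 = −2·935 + 9·209
11 = 9·3949 − 38·935
11 = −38·8833 + 85·3949
11 = 85·65780 − 633·8833
11 = −633·74613 + 718·65780
11 = 718·2677235 − 25763·74613
11 = −25763·8106318 + 78007·2677235
11 = 78007·253973093 − 2443980·8106318
So 11 = (78007)·253973093 + (-2443980)·8106318.

11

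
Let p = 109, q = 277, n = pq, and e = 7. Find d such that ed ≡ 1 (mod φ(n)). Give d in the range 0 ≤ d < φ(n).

φ(n) = (p−1)(q−1) = 108·276 = 29808.
Need d with 7·d ≡ 1 (mod 29808). Apply the extended Euclidean algorithm:
29808 = 4258·7 + 2
7 = 3·2 + 1
2 = 2·1 + 0
Back-substitute:
1 = 7 − 3·2
1 = −3·29808 + 12775·7
So 7·12775 ≡ 1 (mod 29808), hence d = 12775.

12775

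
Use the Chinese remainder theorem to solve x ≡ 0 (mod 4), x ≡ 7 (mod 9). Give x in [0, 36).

Write x = 0 + 4·k. Then 4·k ≡ 7 − 0 ≡ 7 (mod 9).
Need 4⁻¹ mod 9. Extended Euclid on (9, 4):
9 = 2*4 + 1
4 = 4*1 + 0
Back-substitute:
1 = 9 − 2·4
4⁻¹ ≡ 7 (mod 9), so k ≡ 7·7 ≡ 4 (mod 9).
x = 0 + 4·4 = 16.

16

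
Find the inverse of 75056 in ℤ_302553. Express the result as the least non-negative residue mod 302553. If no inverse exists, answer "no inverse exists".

gcd(302553, 75056) by repeated division:
302553 = 4×75056 + 2329
75056 = 32×2329 + 528
2329 = 4×528 + 217
528 = 2×217 + 94
217 = 2×94 + 29
94 = 3×29 + 7
29 = 4×7 + 1
7 = 7×1 + 0
The gcd is 1. Working backward:
1 = 29 − 4·7
1 = −4·94 + 13·29
1 = 13·217 − 30·94
1 = −30·528 + 73·217
1 = 73·2329 − 322·528
1 = −322·75056 + 10377·2329
1 = 10377·302553 − 41830·75056
Hence 75056⁻¹ ≡ -41830 ≡ 260723 (mod 302553).

260723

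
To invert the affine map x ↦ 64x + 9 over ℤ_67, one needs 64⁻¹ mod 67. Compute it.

Apply the Euclidean algorithm to 67 and 64:
67 = 1*64 + 3
64 = 21*3 + 1
3 = 3*1 + 0
gcd = 1, so the inverse exists. Back-substitute:
1 = 64 − 21·3
1 = −21·67 + 22·64
So 64·22 ≡ 1 (mod 67).

22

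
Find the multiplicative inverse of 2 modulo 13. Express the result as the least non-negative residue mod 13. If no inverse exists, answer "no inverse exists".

7

Run Euclid on (13, 2):
13 = 6×2 + 1
2 = 2×1 + 0
Since gcd(2, 13) = 1, back-substitute to write 1 as a combination:
1 = 13 − 6·2
Hence 2⁻¹ ≡ -6 ≡ 7 (mod 13).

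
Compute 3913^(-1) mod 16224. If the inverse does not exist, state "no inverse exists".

Compute gcd(3913, 16224):
16224 = 4*3913 + 572
3913 = 6*572 + 481
572 = 1*481 + 91
481 = 5*91 + 26
91 = 3*26 + 13
26 = 2*13 + 0
Since gcd = 13 > 1, 3913 is not a unit mod 16224.

no inverse exists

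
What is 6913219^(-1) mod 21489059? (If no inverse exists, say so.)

gcd(21489059, 6913219) by repeated division:
21489059 = 3×6913219 + 749402
6913219 = 9×749402 + 168601
749402 = 4×168601 + 74998
168601 = 2×74998 + 18605
74998 = 4×18605 + 578
18605 = 32×578 + 109
578 = 5×109 + 33
109 = 3×33 + 10
33 = 3×10 + 3
10 = 3×3 + 1
3 = 3×1 + 0
gcd = 1, so the inverse exists. Back-substitute:
1 = 10 − 3·3
1 = −3·33 + 10·10
1 = 10·109 − 33·33
1 = −33·578 + 175·109
1 = 175·18605 − 5633·578
1 = −5633·74998 + 22707·18605
1 = 22707·168601 − 51047·74998
1 = −51047·749402 + 226895·168601
1 = 226895·6913219 − 2093102·749402
1 = −2093102·21489059 + 6506201·6913219
So 6913219·6506201 ≡ 1 (mod 21489059).

6506201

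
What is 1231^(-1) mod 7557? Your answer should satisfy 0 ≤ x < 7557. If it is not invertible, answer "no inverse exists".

7336

gcd(7557, 1231) by repeated division:
7557 = 6*1231 + 171
1231 = 7*171 + 34
171 = 5*34 + 1
34 = 34*1 + 0
The gcd is 1. Working backward:
1 = 171 − 5·34
1 = −5·1231 + 36·171
1 = 36·7557 − 221·1231
Thus 1231·(-221) ≡ 1 (mod 7557); reducing, -221 mod 7557 = 7336.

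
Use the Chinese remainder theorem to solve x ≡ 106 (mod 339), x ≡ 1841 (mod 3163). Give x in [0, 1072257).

Write x = 106 + 339·k. Then 339·k ≡ 1841 − 106 ≡ 1735 (mod 3163).
Need 339⁻¹ mod 3163. Extended Euclid on (3163, 339):
3163 = 9*339 + 112
339 = 3*112 + 3
112 = 37*3 + 1
3 = 3*1 + 0
Back-substitute:
1 = 112 − 37·3
1 = −37·339 + 112·112
1 = 112·3163 − 1045·339
339⁻¹ ≡ 2118 (mod 3163), so k ≡ 2118·1735 ≡ 2487 (mod 3163).
x = 106 + 339·2487 = 843199.

843199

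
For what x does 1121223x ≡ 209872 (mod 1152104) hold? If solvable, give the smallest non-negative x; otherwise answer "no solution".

First find gcd(1121223, 1152104):
1152104 = 1·1121223 + 30881
1121223 = 36·30881 + 9507
30881 = 3·9507 + 2360
9507 = 4·2360 + 67
2360 = 35·67 + 15
67 = 4·15 + 7
15 = 2·7 + 1
7 = 7·1 + 0
gcd = 1, so a unique solution mod 1152104 exists.
Back-substitute for the Bézout coefficients:
1 = 15 − 2·7
1 = −2·67 + 9·15
1 = 9·2360 − 317·67
1 = −317·9507 + 1277·2360
1 = 1277·30881 − 4148·9507
1 = −4148·1121223 + 150605·30881
1 = 150605·1152104 − 154753·1121223
So 1121223·(-154753) ≡ 1 (mod 1152104), giving 1121223⁻¹ ≡ 997351.
x ≡ 1121223⁻¹·209872 ≡ 997351·209872 ≡ 642248 (mod 1152104).

642248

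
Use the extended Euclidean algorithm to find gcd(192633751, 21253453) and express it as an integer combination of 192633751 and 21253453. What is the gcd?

1

Euclidean algorithm:
192633751 = 9·21253453 + 1352674
21253453 = 15·1352674 + 963343
1352674 = 1·963343 + 389331
963343 = 2·389331 + 184681
389331 = 2·184681 + 19969
184681 = 9·19969 + 4960
19969 = 4·4960 + 129
4960 = 38·129 + 58
129 = 2·58 + 13
58 = 4·13 + 6
13 = 2·6 + 1
6 = 6·1 + 0
gcd(192633751, 21253453) = 1.
Working backward:
1 = 13 − 2·6
1 = −2·58 + 9·13
1 = 9·129 − 20·58
1 = −20·4960 + 769·129
1 = 769·19969 − 3096·4960
1 = −3096·184681 + 28633·19969
1 = 28633·389331 − 60362·184681
1 = −60362·963343 + 149357·389331
1 = 149357·1352674 − 209719·963343
1 = −209719·21253453 + 3295142·1352674
1 = 3295142·192633751 − 29865997·21253453
So 1 = (3295142)·192633751 + (-29865997)·21253453.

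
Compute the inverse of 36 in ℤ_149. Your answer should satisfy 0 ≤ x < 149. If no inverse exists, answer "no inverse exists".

Run Euclid on (149, 36):
149 = 4*36 + 5
36 = 7*5 + 1
5 = 5*1 + 0
The gcd is 1. Working backward:
1 = 36 − 7·5
1 = −7·149 + 29·36
So 36·29 ≡ 1 (mod 149).

29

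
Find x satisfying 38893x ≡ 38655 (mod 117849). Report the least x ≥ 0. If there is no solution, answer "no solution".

First find gcd(38893, 117849):
117849 = 3×38893 + 1170
38893 = 33×1170 + 283
1170 = 4×283 + 38
283 = 7×38 + 17
38 = 2×17 + 4
17 = 4×4 + 1
4 = 4×1 + 0
gcd = 1, so a unique solution mod 117849 exists.
Back-substitute for the Bézout coefficients:
1 = 17 − 4·4
1 = −4·38 + 9·17
1 = 9·283 − 67·38
1 = −67·1170 + 277·283
1 = 277·38893 − 9208·1170
1 = −9208·117849 + 27901·38893
So 38893·(27901) ≡ 1 (mod 117849), giving 38893⁻¹ ≡ 27901.
x ≡ 38893⁻¹·38655 ≡ 27901·38655 ≡ 76956 (mod 117849).

76956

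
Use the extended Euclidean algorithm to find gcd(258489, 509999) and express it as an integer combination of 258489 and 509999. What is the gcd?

Apply Euclid's algorithm to 509999 and 258489:
509999 = 1×258489 + 251510
258489 = 1×251510 + 6979
251510 = 36×6979 + 266
6979 = 26×266 + 63
266 = 4×63 + 14
63 = 4×14 + 7
14 = 2×7 + 0
gcd(258489, 509999) = 7.
Working backward:
7 = 63 − 4·14
7 = −4·266 + 17·63
7 = 17·6979 − 446·266
7 = −446·251510 + 16073·6979
7 = 16073·258489 − 16519·251510
7 = −16519·509999 + 32592·258489
So 7 = (-16519)·509999 + (32592)·258489.

7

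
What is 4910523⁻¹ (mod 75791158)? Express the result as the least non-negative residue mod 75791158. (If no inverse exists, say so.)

Apply the Euclidean algorithm to 75791158 and 4910523:
75791158 = 15·4910523 + 2133313
4910523 = 2·2133313 + 643897
2133313 = 3·643897 + 201622
643897 = 3·201622 + 39031
201622 = 5·39031 + 6467
39031 = 6·6467 + 229
6467 = 28·229 + 55
229 = 4·55 + 9
55 = 6·9 + 1
9 = 9·1 + 0
The gcd is 1. Working backward:
1 = 55 − 6·9
1 = −6·229 + 25·55
1 = 25·6467 − 706·229
1 = −706·39031 + 4261·6467
1 = 4261·201622 − 22011·39031
1 = −22011·643897 + 70294·201622
1 = 70294·2133313 − 232893·643897
1 = −232893·4910523 + 536080·2133313
1 = 536080·75791158 − 8274093·4910523
Hence 4910523⁻¹ ≡ -8274093 ≡ 67517065 (mod 75791158).

67517065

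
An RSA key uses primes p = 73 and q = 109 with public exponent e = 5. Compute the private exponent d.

6221

φ(n) = (p−1)(q−1) = 72·108 = 7776.
Need d with 5·d ≡ 1 (mod 7776). Apply the extended Euclidean algorithm:
7776 = 1555*5 + 1
5 = 5*1 + 0
Back-substitute:
1 = 7776 − 1555·5
So 5·(-1555) ≡ 1 (mod 7776), hence d ≡ -1555 ≡ 6221 (mod 7776).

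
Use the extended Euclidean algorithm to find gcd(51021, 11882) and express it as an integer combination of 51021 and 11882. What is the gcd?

Repeated division:
51021 = 4×11882 + 3493
11882 = 3×3493 + 1403
3493 = 2×1403 + 687
1403 = 2×687 + 29
687 = 23×29 + 20
29 = 1×20 + 9
20 = 2×9 + 2
9 = 4×2 + 1
2 = 2×1 + 0
gcd(51021, 11882) = 1.
Back-substituting:
1 = 9 − 4·2
1 = −4·20 + 9·9
1 = 9·29 − 13·20
1 = −13·687 + 308·29
1 = 308·1403 − 629·687
1 = −629·3493 + 1566·1403
1 = 1566·11882 − 5327·3493
1 = −5327·51021 + 22874·11882
So 1 = (-5327)·51021 + (22874)·11882.

1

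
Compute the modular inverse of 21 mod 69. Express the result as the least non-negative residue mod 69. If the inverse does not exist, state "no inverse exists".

Compute gcd(21, 69):
69 = 3·21 + 6
21 = 3·6 + 3
6 = 2·3 + 0
The gcd is 3, not 1, hence no inverse exists.

no inverse exists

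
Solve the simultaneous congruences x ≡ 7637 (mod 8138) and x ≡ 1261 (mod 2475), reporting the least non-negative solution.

20132911

Write x = 7637 + 8138·k. Then 8138·k ≡ 1261 − 7637 ≡ 1049 (mod 2475).
Need 8138⁻¹ mod 2475. Extended Euclid on (2475, 713):
2475 = 3·713 + 336
713 = 2·336 + 41
336 = 8·41 + 8
41 = 5·8 + 1
8 = 8·1 + 0
Back-substitute:
1 = 41 − 5·8
1 = −5·336 + 41·41
1 = 41·713 − 87·336
1 = −87·2475 + 302·713
8138⁻¹ ≡ 302 (mod 2475), so k ≡ 302·1049 ≡ 2473 (mod 2475).
x = 7637 + 8138·2473 = 20132911.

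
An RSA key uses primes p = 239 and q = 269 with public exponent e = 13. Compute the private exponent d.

9813

φ(n) = (p−1)(q−1) = 238·268 = 63784.
Need d with 13·d ≡ 1 (mod 63784). Apply the extended Euclidean algorithm:
63784 = 4906·13 + 6
13 = 2·6 + 1
6 = 6·1 + 0
Back-substitute:
1 = 13 − 2·6
1 = −2·63784 + 9813·13
So 13·9813 ≡ 1 (mod 63784), hence d = 9813.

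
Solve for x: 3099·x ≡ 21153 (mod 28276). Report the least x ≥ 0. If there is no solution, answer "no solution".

First find gcd(3099, 28276):
28276 = 9*3099 + 385
3099 = 8*385 + 19
385 = 20*19 + 5
19 = 3*5 + 4
5 = 1*4 + 1
4 = 4*1 + 0
gcd = 1, so a unique solution mod 28276 exists.
Back-substitute for the Bézout coefficients:
1 = 5 − 4
1 = −19 + 4·5
1 = 4·385 − 81·19
1 = −81·3099 + 652·385
1 = 652·28276 − 5949·3099
So 3099·(-5949) ≡ 1 (mod 28276), giving 3099⁻¹ ≡ 22327.
x ≡ 3099⁻¹·21153 ≡ 22327·21153 ≡ 17279 (mod 28276).

17279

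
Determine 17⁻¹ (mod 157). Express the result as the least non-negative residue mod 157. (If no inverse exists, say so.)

gcd(157, 17) by repeated division:
157 = 9·17 + 4
17 = 4·4 + 1
4 = 4·1 + 0
The gcd is 1. Working backward:
1 = 17 − 4·4
1 = −4·157 + 37·17
So 17·37 ≡ 1 (mod 157).

37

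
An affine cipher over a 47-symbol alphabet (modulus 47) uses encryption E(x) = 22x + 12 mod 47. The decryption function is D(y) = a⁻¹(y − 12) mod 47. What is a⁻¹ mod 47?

15

Extended Euclidean algorithm:
47 = 2*22 + 3
22 = 7*3 + 1
3 = 3*1 + 0
The gcd is 1. Working backward:
1 = 22 − 7·3
1 = −7·47 + 15·22
So 22·15 ≡ 1 (mod 47).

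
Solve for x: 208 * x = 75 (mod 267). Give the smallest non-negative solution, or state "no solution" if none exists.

First find gcd(208, 267):
267 = 1×208 + 59
208 = 3×59 + 31
59 = 1×31 + 28
31 = 1×28 + 3
28 = 9×3 + 1
3 = 3×1 + 0
gcd = 1, so a unique solution mod 267 exists.
Back-substitute for the Bézout coefficients:
1 = 28 − 9·3
1 = −9·31 + 10·28
1 = 10·59 − 19·31
1 = −19·208 + 67·59
1 = 67·267 − 86·208
So 208·(-86) ≡ 1 (mod 267), giving 208⁻¹ ≡ 181.
x ≡ 208⁻¹·75 ≡ 181·75 ≡ 225 (mod 267).

225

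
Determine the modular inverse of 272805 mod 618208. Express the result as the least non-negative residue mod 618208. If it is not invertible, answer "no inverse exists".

Extended Euclidean algorithm:
618208 = 2*272805 + 72598
272805 = 3*72598 + 55011
72598 = 1*55011 + 17587
55011 = 3*17587 + 2250
17587 = 7*2250 + 1837
2250 = 1*1837 + 413
1837 = 4*413 + 185
413 = 2*185 + 43
185 = 4*43 + 13
43 = 3*13 + 4
13 = 3*4 + 1
4 = 4*1 + 0
Since gcd(272805, 618208) = 1, back-substitute to write 1 as a combination:
1 = 13 − 3·4
1 = −3·43 + 10·13
1 = 10·185 − 43·43
1 = −43·413 + 96·185
1 = 96·1837 − 427·413
1 = −427·2250 + 523·1837
1 = 523·17587 − 4088·2250
1 = −4088·55011 + 12787·17587
1 = 12787·72598 − 16875·55011
1 = −16875·272805 + 63412·72598
1 = 63412·618208 − 143699·272805
Thus 272805·(-143699) ≡ 1 (mod 618208); reducing, -143699 mod 618208 = 474509.

474509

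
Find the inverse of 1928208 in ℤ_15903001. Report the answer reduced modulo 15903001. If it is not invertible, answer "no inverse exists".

Apply the Euclidean algorithm to 15903001 and 1928208:
15903001 = 8*1928208 + 477337
1928208 = 4*477337 + 18860
477337 = 25*18860 + 5837
18860 = 3*5837 + 1349
5837 = 4*1349 + 441
1349 = 3*441 + 26
441 = 16*26 + 25
26 = 1*25 + 1
25 = 25*1 + 0
Since gcd(1928208, 15903001) = 1, back-substitute to write 1 as a combination:
1 = 26 − 25
1 = −441 + 17·26
1 = 17·1349 − 52·441
1 = −52·5837 + 225·1349
1 = 225·18860 − 727·5837
1 = −727·477337 + 18400·18860
1 = 18400·1928208 − 74327·477337
1 = −74327·15903001 + 613016·1928208
So 1928208·613016 ≡ 1 (mod 15903001).

613016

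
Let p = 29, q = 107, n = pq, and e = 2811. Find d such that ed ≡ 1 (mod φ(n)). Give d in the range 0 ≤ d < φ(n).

2571

φ(n) = (p−1)(q−1) = 28·106 = 2968.
Need d with 2811·d ≡ 1 (mod 2968). Apply the extended Euclidean algorithm:
2968 = 1×2811 + 157
2811 = 17×157 + 142
157 = 1×142 + 15
142 = 9×15 + 7
15 = 2×7 + 1
7 = 7×1 + 0
Back-substitute:
1 = 15 − 2·7
1 = −2·142 + 19·15
1 = 19·157 − 21·142
1 = −21·2811 + 376·157
1 = 376·2968 − 397·2811
So 2811·(-397) ≡ 1 (mod 2968), hence d ≡ -397 ≡ 2571 (mod 2968).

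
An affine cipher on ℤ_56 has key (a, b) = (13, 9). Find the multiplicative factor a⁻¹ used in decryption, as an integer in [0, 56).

Run Euclid on (56, 13):
56 = 4×13 + 4
13 = 3×4 + 1
4 = 4×1 + 0
gcd = 1, so the inverse exists. Back-substitute:
1 = 13 − 3·4
1 = −3·56 + 13·13
So 13·13 ≡ 1 (mod 56).

13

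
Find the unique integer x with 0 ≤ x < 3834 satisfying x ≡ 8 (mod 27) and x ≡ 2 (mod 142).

Write x = 8 + 27·k. Then 27·k ≡ 2 − 8 ≡ 136 (mod 142).
Need 27⁻¹ mod 142. Extended Euclid on (142, 27):
142 = 5·27 + 7
27 = 3·7 + 6
7 = 1·6 + 1
6 = 6·1 + 0
Back-substitute:
1 = 7 − 6
1 = −27 + 4·7
1 = 4·142 − 21·27
27⁻¹ ≡ 121 (mod 142), so k ≡ 121·136 ≡ 126 (mod 142).
x = 8 + 27·126 = 3410.

3410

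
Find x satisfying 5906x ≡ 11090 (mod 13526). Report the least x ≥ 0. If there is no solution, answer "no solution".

2173

First find gcd(5906, 13526):
13526 = 2×5906 + 1714
5906 = 3×1714 + 764
1714 = 2×764 + 186
764 = 4×186 + 20
186 = 9×20 + 6
20 = 3×6 + 2
6 = 3×2 + 0
gcd = 2 and 2 | 11090, so solutions exist. Divide through by 2: 2953x ≡ 5545 (mod 6763).
Now find 2953⁻¹ mod 6763:
6763 = 2×2953 + 857
2953 = 3×857 + 382
857 = 2×382 + 93
382 = 4×93 + 10
93 = 9×10 + 3
10 = 3×3 + 1
3 = 3×1 + 0
Back-substitute:
1 = 10 − 3·3
1 = −3·93 + 28·10
1 = 28·382 − 115·93
1 = −115·857 + 258·382
1 = 258·2953 − 889·857
1 = −889·6763 + 2036·2953
So 2953⁻¹ ≡ 2036 (mod 6763).
Then x ≡ 2036·5545 ≡ 2173 (mod 6763); the smallest non-negative solution is x = 2173.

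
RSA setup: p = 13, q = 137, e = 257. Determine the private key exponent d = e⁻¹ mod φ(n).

φ(n) = (p−1)(q−1) = 12·136 = 1632.
Need d with 257·d ≡ 1 (mod 1632). Apply the extended Euclidean algorithm:
1632 = 6*257 + 90
257 = 2*90 + 77
90 = 1*77 + 13
77 = 5*13 + 12
13 = 1*12 + 1
12 = 12*1 + 0
Back-substitute:
1 = 13 − 12
1 = −77 + 6·13
1 = 6·90 − 7·77
1 = −7·257 + 20·90
1 = 20·1632 − 127·257
So 257·(-127) ≡ 1 (mod 1632), hence d ≡ -127 ≡ 1505 (mod 1632).

1505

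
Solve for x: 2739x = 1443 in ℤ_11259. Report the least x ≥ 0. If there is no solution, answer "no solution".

First find gcd(2739, 11259):
11259 = 4×2739 + 303
2739 = 9×303 + 12
303 = 25×12 + 3
12 = 4×3 + 0
gcd = 3 and 3 | 1443, so solutions exist. Divide through by 3: 913x ≡ 481 (mod 3753).
Now find 913⁻¹ mod 3753:
3753 = 4×913 + 101
913 = 9×101 + 4
101 = 25×4 + 1
4 = 4×1 + 0
Back-substitute:
1 = 101 − 25·4
1 = −25·913 + 226·101
1 = 226·3753 − 929·913
So 913·(-929) ≡ 1 (mod 3753), i.e. 913⁻¹ ≡ 2824.
Then x ≡ 2824·481 ≡ 3511 (mod 3753); the smallest non-negative solution is x = 3511.

3511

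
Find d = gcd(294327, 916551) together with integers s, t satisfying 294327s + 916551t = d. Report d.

9

Repeated division:
916551 = 3×294327 + 33570
294327 = 8×33570 + 25767
33570 = 1×25767 + 7803
25767 = 3×7803 + 2358
7803 = 3×2358 + 729
2358 = 3×729 + 171
729 = 4×171 + 45
171 = 3×45 + 36
45 = 1×36 + 9
36 = 4×9 + 0
gcd(294327, 916551) = 9.
Express as a combination:
9 = 45 − 36
9 = −171 + 4·45
9 = 4·729 − 17·171
9 = −17·2358 + 55·729
9 = 55·7803 − 182·2358
9 = −182·25767 + 601·7803
9 = 601·33570 − 783·25767
9 = −783·294327 + 6865·33570
9 = 6865·916551 − 21378·294327
So 9 = (6865)·916551 + (-21378)·294327.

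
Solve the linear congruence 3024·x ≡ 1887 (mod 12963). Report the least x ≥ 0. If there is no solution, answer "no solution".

1008

First find gcd(3024, 12963):
12963 = 4·3024 + 867
3024 = 3·867 + 423
867 = 2·423 + 21
423 = 20·21 + 3
21 = 7·3 + 0
gcd = 3 and 3 | 1887, so solutions exist. Divide through by 3: 1008x ≡ 629 (mod 4321).
Now find 1008⁻¹ mod 4321:
4321 = 4*1008 + 289
1008 = 3*289 + 141
289 = 2*141 + 7
141 = 20*7 + 1
7 = 7*1 + 0
Back-substitute:
1 = 141 − 20·7
1 = −20·289 + 41·141
1 = 41·1008 − 143·289
1 = −143·4321 + 613·1008
So 1008⁻¹ ≡ 613 (mod 4321).
Then x ≡ 613·629 ≡ 1008 (mod 4321); the smallest non-negative solution is x = 1008.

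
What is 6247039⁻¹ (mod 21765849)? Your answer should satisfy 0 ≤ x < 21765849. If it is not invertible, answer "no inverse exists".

gcd(21765849, 6247039) by repeated division:
21765849 = 3*6247039 + 3024732
6247039 = 2*3024732 + 197575
3024732 = 15*197575 + 61107
197575 = 3*61107 + 14254
61107 = 4*14254 + 4091
14254 = 3*4091 + 1981
4091 = 2*1981 + 129
1981 = 15*129 + 46
129 = 2*46 + 37
46 = 1*37 + 9
37 = 4*9 + 1
9 = 9*1 + 0
The gcd is 1. Working backward:
1 = 37 − 4·9
1 = −4·46 + 5·37
1 = 5·129 − 14·46
1 = −14·1981 + 215·129
1 = 215·4091 − 444·1981
1 = −444·14254 + 1547·4091
1 = 1547·61107 − 6632·14254
1 = −6632·197575 + 21443·61107
1 = 21443·3024732 − 328277·197575
1 = −328277·6247039 + 677997·3024732
1 = 677997·21765849 − 2362268·6247039
So 6247039·(-2362268) ≡ 1 (mod 21765849), and -2362268 ≡ 19403581 (mod 21765849).

19403581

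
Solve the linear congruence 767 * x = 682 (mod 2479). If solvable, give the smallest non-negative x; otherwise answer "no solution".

First find gcd(767, 2479):
2479 = 3*767 + 178
767 = 4*178 + 55
178 = 3*55 + 13
55 = 4*13 + 3
13 = 4*3 + 1
3 = 3*1 + 0
gcd = 1, so a unique solution mod 2479 exists.
Back-substitute for the Bézout coefficients:
1 = 13 − 4·3
1 = −4·55 + 17·13
1 = 17·178 − 55·55
1 = −55·767 + 237·178
1 = 237·2479 − 766·767
So 767·(-766) ≡ 1 (mod 2479), giving 767⁻¹ ≡ 1713.
x ≡ 767⁻¹·682 ≡ 1713·682 ≡ 657 (mod 2479).

657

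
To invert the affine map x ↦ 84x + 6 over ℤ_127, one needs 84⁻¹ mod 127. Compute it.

Apply the Euclidean algorithm to 127 and 84:
127 = 1·84 + 43
84 = 1·43 + 41
43 = 1·41 + 2
41 = 20·2 + 1
2 = 2·1 + 0
Since gcd(84, 127) = 1, back-substitute to write 1 as a combination:
1 = 41 − 20·2
1 = −20·43 + 21·41
1 = 21·84 − 41·43
1 = −41·127 + 62·84
So 84·62 ≡ 1 (mod 127).

62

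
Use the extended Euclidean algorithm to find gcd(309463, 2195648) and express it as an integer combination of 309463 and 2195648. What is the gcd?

Repeated division:
2195648 = 7·309463 + 29407
309463 = 10·29407 + 15393
29407 = 1·15393 + 14014
15393 = 1·14014 + 1379
14014 = 10·1379 + 224
1379 = 6·224 + 35
224 = 6·35 + 14
35 = 2·14 + 7
14 = 2·7 + 0
gcd(309463, 2195648) = 7.
Express as a combination:
7 = 35 − 2·14
7 = −2·224 + 13·35
7 = 13·1379 − 80·224
7 = −80·14014 + 813·1379
7 = 813·15393 − 893·14014
7 = −893·29407 + 1706·15393
7 = 1706·309463 − 17953·29407
7 = −17953·2195648 + 127377·309463
So 7 = (-17953)·2195648 + (127377)·309463.

7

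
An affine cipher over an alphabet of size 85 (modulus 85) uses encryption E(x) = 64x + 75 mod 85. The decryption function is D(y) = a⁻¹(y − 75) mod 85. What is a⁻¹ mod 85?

4

Run Euclid on (85, 64):
85 = 1×64 + 21
64 = 3×21 + 1
21 = 21×1 + 0
Since gcd(64, 85) = 1, back-substitute to write 1 as a combination:
1 = 64 − 3·21
1 = −3·85 + 4·64
So 64·4 ≡ 1 (mod 85).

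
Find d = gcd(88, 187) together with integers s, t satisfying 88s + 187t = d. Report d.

Apply Euclid's algorithm to 187 and 88:
187 = 2×88 + 11
88 = 8×11 + 0
gcd(88, 187) = 11.
Working backward:
11 = 187 − 2·88
So 11 = (1)·187 + (-2)·88.

11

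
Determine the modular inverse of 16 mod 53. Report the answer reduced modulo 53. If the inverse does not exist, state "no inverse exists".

Apply the Euclidean algorithm to 53 and 16:
53 = 3·16 + 5
16 = 3·5 + 1
5 = 5·1 + 0
gcd = 1, so the inverse exists. Back-substitute:
1 = 16 − 3·5
1 = −3·53 + 10·16
So 16·10 ≡ 1 (mod 53).

10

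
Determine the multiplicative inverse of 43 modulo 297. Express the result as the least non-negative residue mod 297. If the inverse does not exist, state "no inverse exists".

Run Euclid on (297, 43):
297 = 6·43 + 39
43 = 1·39 + 4
39 = 9·4 + 3
4 = 1·3 + 1
3 = 3·1 + 0
gcd = 1, so the inverse exists. Back-substitute:
1 = 4 − 3
1 = −39 + 10·4
1 = 10·43 − 11·39
1 = −11·297 + 76·43
So 43·76 ≡ 1 (mod 297).

76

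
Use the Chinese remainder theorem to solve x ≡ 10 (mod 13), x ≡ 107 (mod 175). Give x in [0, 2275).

2207

Write x = 10 + 13·k. Then 13·k ≡ 107 − 10 ≡ 97 (mod 175).
Need 13⁻¹ mod 175. Extended Euclid on (175, 13):
175 = 13×13 + 6
13 = 2×6 + 1
6 = 6×1 + 0
Back-substitute:
1 = 13 − 2·6
1 = −2·175 + 27·13
13⁻¹ ≡ 27 (mod 175), so k ≡ 27·97 ≡ 169 (mod 175).
x = 10 + 13·169 = 2207.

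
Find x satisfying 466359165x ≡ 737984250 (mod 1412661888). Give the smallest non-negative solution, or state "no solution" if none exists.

First find gcd(466359165, 1412661888):
1412661888 = 3·466359165 + 13584393
466359165 = 34·13584393 + 4489803
13584393 = 3·4489803 + 114984
4489803 = 39·114984 + 5427
114984 = 21·5427 + 1017
5427 = 5·1017 + 342
1017 = 2·342 + 333
342 = 1·333 + 9
333 = 37·9 + 0
gcd = 9 and 9 | 737984250, so solutions exist. Divide through by 9: 51817685x ≡ 81998250 (mod 156962432).
Now find 51817685⁻¹ mod 156962432:
156962432 = 3×51817685 + 1509377
51817685 = 34×1509377 + 498867
1509377 = 3×498867 + 12776
498867 = 39×12776 + 603
12776 = 21×603 + 113
603 = 5×113 + 38
113 = 2×38 + 37
38 = 1×37 + 1
37 = 37×1 + 0
Back-substitute:
1 = 38 − 37
1 = −113 + 3·38
1 = 3·603 − 16·113
1 = −16·12776 + 339·603
1 = 339·498867 − 13237·12776
1 = −13237·1509377 + 40050·498867
1 = 40050·51817685 − 1374937·1509377
1 = −1374937·156962432 + 4164861·51817685
So 51817685⁻¹ ≡ 4164861 (mod 156962432).
Then x ≡ 4164861·81998250 ≡ 145106818 (mod 156962432); the smallest non-negative solution is x = 145106818.

145106818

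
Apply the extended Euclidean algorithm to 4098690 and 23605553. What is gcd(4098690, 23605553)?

1

Apply Euclid's algorithm to 23605553 and 4098690:
23605553 = 5*4098690 + 3112103
4098690 = 1*3112103 + 986587
3112103 = 3*986587 + 152342
986587 = 6*152342 + 72535
152342 = 2*72535 + 7272
72535 = 9*7272 + 7087
7272 = 1*7087 + 185
7087 = 38*185 + 57
185 = 3*57 + 14
57 = 4*14 + 1
14 = 14*1 + 0
gcd(4098690, 23605553) = 1.
Back-substituting:
1 = 57 − 4·14
1 = −4·185 + 13·57
1 = 13·7087 − 498·185
1 = −498·7272 + 511·7087
1 = 511·72535 − 5097·7272
1 = −5097·152342 + 10705·72535
1 = 10705·986587 − 69327·152342
1 = −69327·3112103 + 218686·986587
1 = 218686·4098690 − 288013·3112103
1 = −288013·23605553 + 1658751·4098690
So 1 = (-288013)·23605553 + (1658751)·4098690.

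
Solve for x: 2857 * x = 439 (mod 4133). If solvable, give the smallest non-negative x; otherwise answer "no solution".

2186

First find gcd(2857, 4133):
4133 = 1*2857 + 1276
2857 = 2*1276 + 305
1276 = 4*305 + 56
305 = 5*56 + 25
56 = 2*25 + 6
25 = 4*6 + 1
6 = 6*1 + 0
gcd = 1, so a unique solution mod 4133 exists.
Back-substitute for the Bézout coefficients:
1 = 25 − 4·6
1 = −4·56 + 9·25
1 = 9·305 − 49·56
1 = −49·1276 + 205·305
1 = 205·2857 − 459·1276
1 = −459·4133 + 664·2857
So 2857·(664) ≡ 1 (mod 4133), giving 2857⁻¹ ≡ 664.
x ≡ 2857⁻¹·439 ≡ 664·439 ≡ 2186 (mod 4133).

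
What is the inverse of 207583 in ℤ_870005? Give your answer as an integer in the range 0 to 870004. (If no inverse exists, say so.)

388567

Extended Euclidean algorithm:
870005 = 4*207583 + 39673
207583 = 5*39673 + 9218
39673 = 4*9218 + 2801
9218 = 3*2801 + 815
2801 = 3*815 + 356
815 = 2*356 + 103
356 = 3*103 + 47
103 = 2*47 + 9
47 = 5*9 + 2
9 = 4*2 + 1
2 = 2*1 + 0
gcd = 1, so the inverse exists. Back-substitute:
1 = 9 − 4·2
1 = −4·47 + 21·9
1 = 21·103 − 46·47
1 = −46·356 + 159·103
1 = 159·815 − 364·356
1 = −364·2801 + 1251·815
1 = 1251·9218 − 4117·2801
1 = −4117·39673 + 17719·9218
1 = 17719·207583 − 92712·39673
1 = −92712·870005 + 388567·207583
So 207583·388567 ≡ 1 (mod 870005).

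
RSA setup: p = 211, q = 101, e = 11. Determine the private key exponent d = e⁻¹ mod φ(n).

φ(n) = (p−1)(q−1) = 210·100 = 21000.
Need d with 11·d ≡ 1 (mod 21000). Apply the extended Euclidean algorithm:
21000 = 1909·11 + 1
11 = 11·1 + 0
Back-substitute:
1 = 21000 − 1909·11
So 11·(-1909) ≡ 1 (mod 21000), hence d ≡ -1909 ≡ 19091 (mod 21000).

19091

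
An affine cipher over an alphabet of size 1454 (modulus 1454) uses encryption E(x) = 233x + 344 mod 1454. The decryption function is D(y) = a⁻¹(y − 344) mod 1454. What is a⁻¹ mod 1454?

Run Euclid on (1454, 233):
1454 = 6·233 + 56
233 = 4·56 + 9
56 = 6·9 + 2
9 = 4·2 + 1
2 = 2·1 + 0
Since gcd(233, 1454) = 1, back-substitute to write 1 as a combination:
1 = 9 − 4·2
1 = −4·56 + 25·9
1 = 25·233 − 104·56
1 = −104·1454 + 649·233
So 233·649 ≡ 1 (mod 1454).

649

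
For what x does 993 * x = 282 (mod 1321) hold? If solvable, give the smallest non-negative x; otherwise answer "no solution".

1006

First find gcd(993, 1321):
1321 = 1·993 + 328
993 = 3·328 + 9
328 = 36·9 + 4
9 = 2·4 + 1
4 = 4·1 + 0
gcd = 1, so a unique solution mod 1321 exists.
Back-substitute for the Bézout coefficients:
1 = 9 − 2·4
1 = −2·328 + 73·9
1 = 73·993 − 221·328
1 = −221·1321 + 294·993
So 993·(294) ≡ 1 (mod 1321), giving 993⁻¹ ≡ 294.
x ≡ 993⁻¹·282 ≡ 294·282 ≡ 1006 (mod 1321).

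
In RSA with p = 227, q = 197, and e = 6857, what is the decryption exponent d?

16137

φ(n) = (p−1)(q−1) = 226·196 = 44296.
Need d with 6857·d ≡ 1 (mod 44296). Apply the extended Euclidean algorithm:
44296 = 6·6857 + 3154
6857 = 2·3154 + 549
3154 = 5·549 + 409
549 = 1·409 + 140
409 = 2·140 + 129
140 = 1·129 + 11
129 = 11·11 + 8
11 = 1·8 + 3
8 = 2·3 + 2
3 = 1·2 + 1
2 = 2·1 + 0
Back-substitute:
1 = 3 − 2
1 = −8 + 3·3
1 = 3·11 − 4·8
1 = −4·129 + 47·11
1 = 47·140 − 51·129
1 = −51·409 + 149·140
1 = 149·549 − 200·409
1 = −200·3154 + 1149·549
1 = 1149·6857 − 2498·3154
1 = −2498·44296 + 16137·6857
So 6857·16137 ≡ 1 (mod 44296), hence d = 16137.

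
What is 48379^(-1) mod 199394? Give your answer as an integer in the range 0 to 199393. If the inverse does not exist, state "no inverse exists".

Extended Euclidean algorithm:
199394 = 4·48379 + 5878
48379 = 8·5878 + 1355
5878 = 4·1355 + 458
1355 = 2·458 + 439
458 = 1·439 + 19
439 = 23·19 + 2
19 = 9·2 + 1
2 = 2·1 + 0
Since gcd(48379, 199394) = 1, back-substitute to write 1 as a combination:
1 = 19 − 9·2
1 = −9·439 + 208·19
1 = 208·458 − 217·439
1 = −217·1355 + 642·458
1 = 642·5878 − 2785·1355
1 = −2785·48379 + 22922·5878
1 = 22922·199394 − 94473·48379
Hence 48379⁻¹ ≡ -94473 ≡ 104921 (mod 199394).

104921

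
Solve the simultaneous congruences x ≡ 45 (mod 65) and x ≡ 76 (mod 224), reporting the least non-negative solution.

10380

Write x = 45 + 65·k. Then 65·k ≡ 76 − 45 ≡ 31 (mod 224).
Need 65⁻¹ mod 224. Extended Euclid on (224, 65):
224 = 3*65 + 29
65 = 2*29 + 7
29 = 4*7 + 1
7 = 7*1 + 0
Back-substitute:
1 = 29 − 4·7
1 = −4·65 + 9·29
1 = 9·224 − 31·65
65⁻¹ ≡ 193 (mod 224), so k ≡ 193·31 ≡ 159 (mod 224).
x = 45 + 65·159 = 10380.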